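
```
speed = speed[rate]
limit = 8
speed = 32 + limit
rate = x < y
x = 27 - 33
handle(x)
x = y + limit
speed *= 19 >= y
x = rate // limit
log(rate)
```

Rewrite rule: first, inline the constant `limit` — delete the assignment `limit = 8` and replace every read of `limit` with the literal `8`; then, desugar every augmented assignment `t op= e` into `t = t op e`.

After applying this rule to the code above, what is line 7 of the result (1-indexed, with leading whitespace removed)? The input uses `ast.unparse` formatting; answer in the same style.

speed = speed * (19 >= y)

Transformed code:
speed = speed[rate]
speed = 32 + 8
rate = x < y
x = 27 - 33
handle(x)
x = y + 8
speed = speed * (19 >= y)
x = rate // 8
log(rate)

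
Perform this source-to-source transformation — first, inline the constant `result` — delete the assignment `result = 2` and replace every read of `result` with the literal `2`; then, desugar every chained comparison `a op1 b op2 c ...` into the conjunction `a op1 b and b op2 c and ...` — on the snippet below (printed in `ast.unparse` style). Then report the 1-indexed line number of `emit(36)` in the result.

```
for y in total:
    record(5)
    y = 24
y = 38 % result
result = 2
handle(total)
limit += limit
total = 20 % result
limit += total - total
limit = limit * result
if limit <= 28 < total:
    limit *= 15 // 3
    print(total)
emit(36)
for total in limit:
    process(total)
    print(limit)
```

Transformed code:
for y in total:
    record(5)
    y = 24
y = 38 % 2
handle(total)
limit += limit
total = 20 % 2
limit += total - total
limit = limit * 2
if limit <= 28 and 28 < total:
    limit *= 15 // 3
    print(total)
emit(36)
for total in limit:
    process(total)
    print(limit)

13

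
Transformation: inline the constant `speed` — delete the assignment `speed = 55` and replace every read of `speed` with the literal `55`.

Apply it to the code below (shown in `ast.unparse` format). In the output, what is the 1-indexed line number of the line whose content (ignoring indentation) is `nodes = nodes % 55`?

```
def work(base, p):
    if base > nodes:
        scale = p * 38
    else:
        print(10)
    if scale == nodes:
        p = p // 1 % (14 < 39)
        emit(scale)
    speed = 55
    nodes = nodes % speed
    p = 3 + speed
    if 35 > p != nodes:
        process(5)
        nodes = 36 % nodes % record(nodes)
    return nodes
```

Transformed code:
def work(base, p):
    if base > nodes:
        scale = p * 38
    else:
        print(10)
    if scale == nodes:
        p = p // 1 % (14 < 39)
        emit(scale)
    nodes = nodes % 55
    p = 3 + 55
    if 35 > p != nodes:
        process(5)
        nodes = 36 % nodes % record(nodes)
    return nodes

9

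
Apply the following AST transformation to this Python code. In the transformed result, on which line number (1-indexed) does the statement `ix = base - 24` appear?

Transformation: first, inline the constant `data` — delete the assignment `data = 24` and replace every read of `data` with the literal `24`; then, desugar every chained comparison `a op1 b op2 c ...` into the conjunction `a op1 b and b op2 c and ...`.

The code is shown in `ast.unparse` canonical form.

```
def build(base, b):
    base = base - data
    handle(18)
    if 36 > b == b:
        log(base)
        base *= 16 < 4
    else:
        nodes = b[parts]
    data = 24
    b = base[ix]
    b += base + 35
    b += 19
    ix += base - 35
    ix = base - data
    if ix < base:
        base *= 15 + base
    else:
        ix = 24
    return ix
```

13

Transformed code:
def build(base, b):
    base = base - 24
    handle(18)
    if 36 > b and b == b:
        log(base)
        base *= 16 < 4
    else:
        nodes = b[parts]
    b = base[ix]
    b += base + 35
    b += 19
    ix += base - 35
    ix = base - 24
    if ix < base:
        base *= 15 + base
    else:
        ix = 24
    return ix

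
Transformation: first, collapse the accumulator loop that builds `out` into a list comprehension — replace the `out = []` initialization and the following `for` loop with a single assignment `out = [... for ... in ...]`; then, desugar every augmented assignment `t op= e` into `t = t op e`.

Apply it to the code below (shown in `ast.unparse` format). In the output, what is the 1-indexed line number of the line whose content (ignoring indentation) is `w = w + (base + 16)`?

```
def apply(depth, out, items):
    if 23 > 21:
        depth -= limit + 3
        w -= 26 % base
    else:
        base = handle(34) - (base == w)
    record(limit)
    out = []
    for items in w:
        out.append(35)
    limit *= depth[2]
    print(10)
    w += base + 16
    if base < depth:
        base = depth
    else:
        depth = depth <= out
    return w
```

Transformed code:
def apply(depth, out, items):
    if 23 > 21:
        depth = depth - (limit + 3)
        w = w - 26 % base
    else:
        base = handle(34) - (base == w)
    record(limit)
    out = [35 for items in w]
    limit = limit * depth[2]
    print(10)
    w = w + (base + 16)
    if base < depth:
        base = depth
    else:
        depth = depth <= out
    return w

11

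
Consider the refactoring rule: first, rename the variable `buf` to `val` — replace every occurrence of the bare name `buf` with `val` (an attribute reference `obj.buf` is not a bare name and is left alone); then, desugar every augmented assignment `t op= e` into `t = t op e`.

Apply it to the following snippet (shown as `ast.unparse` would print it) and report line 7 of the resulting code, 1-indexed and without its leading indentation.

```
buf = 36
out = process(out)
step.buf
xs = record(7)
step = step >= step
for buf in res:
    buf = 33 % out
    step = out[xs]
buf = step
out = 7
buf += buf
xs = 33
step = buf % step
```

Transformed code:
val = 36
out = process(out)
step.buf
xs = record(7)
step = step >= step
for val in res:
    val = 33 % out
    step = out[xs]
val = step
out = 7
val = val + val
xs = 33
step = val % step

val = 33 % out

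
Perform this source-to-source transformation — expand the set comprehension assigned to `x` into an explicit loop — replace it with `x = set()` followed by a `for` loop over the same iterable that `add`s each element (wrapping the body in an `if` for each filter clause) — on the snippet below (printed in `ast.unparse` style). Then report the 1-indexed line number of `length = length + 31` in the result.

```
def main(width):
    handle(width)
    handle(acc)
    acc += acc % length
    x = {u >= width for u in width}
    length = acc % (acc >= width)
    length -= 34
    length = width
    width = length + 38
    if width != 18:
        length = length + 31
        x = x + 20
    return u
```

Transformed code:
def main(width):
    handle(width)
    handle(acc)
    acc += acc % length
    x = set()
    for u in width:
        x.add(u >= width)
    length = acc % (acc >= width)
    length -= 34
    length = width
    width = length + 38
    if width != 18:
        length = length + 31
        x = x + 20
    return u

13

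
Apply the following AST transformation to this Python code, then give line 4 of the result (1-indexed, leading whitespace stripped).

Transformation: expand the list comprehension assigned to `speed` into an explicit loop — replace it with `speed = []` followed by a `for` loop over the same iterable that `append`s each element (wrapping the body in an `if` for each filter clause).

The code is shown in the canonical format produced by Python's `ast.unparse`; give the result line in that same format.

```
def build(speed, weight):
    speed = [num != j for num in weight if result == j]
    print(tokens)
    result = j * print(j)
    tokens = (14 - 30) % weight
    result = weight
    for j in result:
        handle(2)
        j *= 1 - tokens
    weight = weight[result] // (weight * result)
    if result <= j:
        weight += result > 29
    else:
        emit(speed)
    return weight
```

Transformed code:
def build(speed, weight):
    speed = []
    for num in weight:
        if result == j:
            speed.append(num != j)
    print(tokens)
    result = j * print(j)
    tokens = (14 - 30) % weight
    result = weight
    for j in result:
        handle(2)
        j *= 1 - tokens
    weight = weight[result] // (weight * result)
    if result <= j:
        weight += result > 29
    else:
        emit(speed)
    return weight

if result == j:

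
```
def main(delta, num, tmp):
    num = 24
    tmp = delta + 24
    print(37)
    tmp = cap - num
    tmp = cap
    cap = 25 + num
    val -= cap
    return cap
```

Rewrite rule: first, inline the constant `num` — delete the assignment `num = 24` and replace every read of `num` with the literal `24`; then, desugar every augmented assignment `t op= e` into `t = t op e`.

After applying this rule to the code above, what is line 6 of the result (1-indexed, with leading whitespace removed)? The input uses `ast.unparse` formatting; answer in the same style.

cap = 25 + 24

Transformed code:
def main(delta, num, tmp):
    tmp = delta + 24
    print(37)
    tmp = cap - 24
    tmp = cap
    cap = 25 + 24
    val = val - cap
    return cap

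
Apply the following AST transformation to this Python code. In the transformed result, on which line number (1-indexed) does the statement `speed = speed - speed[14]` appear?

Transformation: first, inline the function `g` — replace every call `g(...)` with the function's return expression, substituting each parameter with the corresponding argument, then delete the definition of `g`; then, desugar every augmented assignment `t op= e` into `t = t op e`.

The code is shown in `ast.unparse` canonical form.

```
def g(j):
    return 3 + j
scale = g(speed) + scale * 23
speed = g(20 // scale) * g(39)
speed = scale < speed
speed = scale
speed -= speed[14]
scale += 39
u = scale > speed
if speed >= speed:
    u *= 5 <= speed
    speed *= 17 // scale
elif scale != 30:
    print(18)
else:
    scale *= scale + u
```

Transformed code:
scale = 3 + speed + scale * 23
speed = (3 + 20 // scale) * (3 + 39)
speed = scale < speed
speed = scale
speed = speed - speed[14]
scale = scale + 39
u = scale > speed
if speed >= speed:
    u = u * (5 <= speed)
    speed = speed * (17 // scale)
elif scale != 30:
    print(18)
else:
    scale = scale * (scale + u)

5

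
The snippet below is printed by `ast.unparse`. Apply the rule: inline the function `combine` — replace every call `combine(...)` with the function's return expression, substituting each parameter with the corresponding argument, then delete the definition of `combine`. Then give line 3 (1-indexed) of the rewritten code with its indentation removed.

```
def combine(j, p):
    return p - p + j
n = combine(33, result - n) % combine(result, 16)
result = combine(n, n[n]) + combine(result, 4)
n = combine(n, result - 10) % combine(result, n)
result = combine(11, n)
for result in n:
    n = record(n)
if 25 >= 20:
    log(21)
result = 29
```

n = (result - 10 - (result - 10) + n) % (n - n + result)

Transformed code:
n = (result - n - (result - n) + 33) % (16 - 16 + result)
result = n[n] - n[n] + n + (4 - 4 + result)
n = (result - 10 - (result - 10) + n) % (n - n + result)
result = n - n + 11
for result in n:
    n = record(n)
if 25 >= 20:
    log(21)
result = 29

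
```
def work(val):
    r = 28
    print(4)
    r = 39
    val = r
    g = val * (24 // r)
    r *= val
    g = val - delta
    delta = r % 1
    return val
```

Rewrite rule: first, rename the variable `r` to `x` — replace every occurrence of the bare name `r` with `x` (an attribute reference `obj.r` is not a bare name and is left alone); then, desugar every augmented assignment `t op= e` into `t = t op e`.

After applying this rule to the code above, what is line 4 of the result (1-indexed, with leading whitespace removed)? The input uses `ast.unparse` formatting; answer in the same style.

x = 39

Transformed code:
def work(val):
    x = 28
    print(4)
    x = 39
    val = x
    g = val * (24 // x)
    x = x * val
    g = val - delta
    delta = x % 1
    return val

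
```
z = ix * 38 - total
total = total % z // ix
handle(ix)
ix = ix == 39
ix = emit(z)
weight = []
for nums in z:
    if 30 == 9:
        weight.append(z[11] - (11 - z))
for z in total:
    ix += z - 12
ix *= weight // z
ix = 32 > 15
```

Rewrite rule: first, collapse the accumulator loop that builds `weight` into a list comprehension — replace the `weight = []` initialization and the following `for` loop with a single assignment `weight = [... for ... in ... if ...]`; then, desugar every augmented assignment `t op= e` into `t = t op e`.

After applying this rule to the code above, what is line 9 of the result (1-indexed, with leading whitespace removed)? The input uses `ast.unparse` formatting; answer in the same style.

ix = ix * (weight // z)

Transformed code:
z = ix * 38 - total
total = total % z // ix
handle(ix)
ix = ix == 39
ix = emit(z)
weight = [z[11] - (11 - z) for nums in z if 30 == 9]
for z in total:
    ix = ix + (z - 12)
ix = ix * (weight // z)
ix = 32 > 15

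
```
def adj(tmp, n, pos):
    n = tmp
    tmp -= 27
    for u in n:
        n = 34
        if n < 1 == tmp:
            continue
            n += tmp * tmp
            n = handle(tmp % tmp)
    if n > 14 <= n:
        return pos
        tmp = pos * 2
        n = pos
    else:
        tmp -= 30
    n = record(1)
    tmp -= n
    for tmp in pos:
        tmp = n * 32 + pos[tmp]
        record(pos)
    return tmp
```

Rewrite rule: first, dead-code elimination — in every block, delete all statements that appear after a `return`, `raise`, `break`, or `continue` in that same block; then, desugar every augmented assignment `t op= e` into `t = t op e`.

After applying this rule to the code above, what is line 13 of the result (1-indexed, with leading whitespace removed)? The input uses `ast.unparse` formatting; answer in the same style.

tmp = tmp - n

Transformed code:
def adj(tmp, n, pos):
    n = tmp
    tmp = tmp - 27
    for u in n:
        n = 34
        if n < 1 == tmp:
            continue
    if n > 14 <= n:
        return pos
    else:
        tmp = tmp - 30
    n = record(1)
    tmp = tmp - n
    for tmp in pos:
        tmp = n * 32 + pos[tmp]
        record(pos)
    return tmp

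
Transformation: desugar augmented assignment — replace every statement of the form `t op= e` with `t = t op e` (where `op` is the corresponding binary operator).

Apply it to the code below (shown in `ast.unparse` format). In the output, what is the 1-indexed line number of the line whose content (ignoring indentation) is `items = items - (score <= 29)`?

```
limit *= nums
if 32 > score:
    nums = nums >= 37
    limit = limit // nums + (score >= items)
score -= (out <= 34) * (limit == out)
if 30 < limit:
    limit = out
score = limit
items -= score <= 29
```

9

Transformed code:
limit = limit * nums
if 32 > score:
    nums = nums >= 37
    limit = limit // nums + (score >= items)
score = score - (out <= 34) * (limit == out)
if 30 < limit:
    limit = out
score = limit
items = items - (score <= 29)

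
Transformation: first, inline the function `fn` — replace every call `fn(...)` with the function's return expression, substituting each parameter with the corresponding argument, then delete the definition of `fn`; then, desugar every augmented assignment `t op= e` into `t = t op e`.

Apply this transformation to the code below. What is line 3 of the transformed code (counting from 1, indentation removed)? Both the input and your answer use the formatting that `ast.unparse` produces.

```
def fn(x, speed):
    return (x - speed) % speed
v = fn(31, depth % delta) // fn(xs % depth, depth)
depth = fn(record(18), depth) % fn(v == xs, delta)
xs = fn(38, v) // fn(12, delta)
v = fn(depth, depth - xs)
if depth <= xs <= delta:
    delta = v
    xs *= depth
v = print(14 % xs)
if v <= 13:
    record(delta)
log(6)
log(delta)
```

xs = (38 - v) % v // ((12 - delta) % delta)

Transformed code:
v = (31 - depth % delta) % (depth % delta) // ((xs % depth - depth) % depth)
depth = (record(18) - depth) % depth % (((v == xs) - delta) % delta)
xs = (38 - v) % v // ((12 - delta) % delta)
v = (depth - (depth - xs)) % (depth - xs)
if depth <= xs <= delta:
    delta = v
    xs = xs * depth
v = print(14 % xs)
if v <= 13:
    record(delta)
log(6)
log(delta)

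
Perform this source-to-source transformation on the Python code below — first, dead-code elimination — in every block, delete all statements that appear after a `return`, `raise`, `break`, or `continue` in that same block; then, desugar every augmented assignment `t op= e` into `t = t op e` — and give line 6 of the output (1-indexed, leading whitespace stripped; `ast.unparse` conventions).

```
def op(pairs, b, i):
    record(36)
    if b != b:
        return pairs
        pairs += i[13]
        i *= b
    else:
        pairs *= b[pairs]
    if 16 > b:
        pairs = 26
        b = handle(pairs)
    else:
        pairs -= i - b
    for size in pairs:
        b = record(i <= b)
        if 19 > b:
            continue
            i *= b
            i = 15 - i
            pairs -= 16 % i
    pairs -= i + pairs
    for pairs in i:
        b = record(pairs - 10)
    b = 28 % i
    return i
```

Transformed code:
def op(pairs, b, i):
    record(36)
    if b != b:
        return pairs
    else:
        pairs = pairs * b[pairs]
    if 16 > b:
        pairs = 26
        b = handle(pairs)
    else:
        pairs = pairs - (i - b)
    for size in pairs:
        b = record(i <= b)
        if 19 > b:
            continue
    pairs = pairs - (i + pairs)
    for pairs in i:
        b = record(pairs - 10)
    b = 28 % i
    return i

pairs = pairs * b[pairs]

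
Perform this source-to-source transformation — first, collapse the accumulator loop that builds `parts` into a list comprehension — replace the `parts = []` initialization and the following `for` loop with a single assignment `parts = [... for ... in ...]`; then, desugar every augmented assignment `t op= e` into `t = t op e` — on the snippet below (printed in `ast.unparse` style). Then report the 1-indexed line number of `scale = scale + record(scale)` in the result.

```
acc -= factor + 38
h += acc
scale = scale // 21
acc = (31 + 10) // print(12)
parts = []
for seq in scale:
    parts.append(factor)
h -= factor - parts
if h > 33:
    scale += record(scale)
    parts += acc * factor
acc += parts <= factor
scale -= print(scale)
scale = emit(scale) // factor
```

Transformed code:
acc = acc - (factor + 38)
h = h + acc
scale = scale // 21
acc = (31 + 10) // print(12)
parts = [factor for seq in scale]
h = h - (factor - parts)
if h > 33:
    scale = scale + record(scale)
    parts = parts + acc * factor
acc = acc + (parts <= factor)
scale = scale - print(scale)
scale = emit(scale) // factor

8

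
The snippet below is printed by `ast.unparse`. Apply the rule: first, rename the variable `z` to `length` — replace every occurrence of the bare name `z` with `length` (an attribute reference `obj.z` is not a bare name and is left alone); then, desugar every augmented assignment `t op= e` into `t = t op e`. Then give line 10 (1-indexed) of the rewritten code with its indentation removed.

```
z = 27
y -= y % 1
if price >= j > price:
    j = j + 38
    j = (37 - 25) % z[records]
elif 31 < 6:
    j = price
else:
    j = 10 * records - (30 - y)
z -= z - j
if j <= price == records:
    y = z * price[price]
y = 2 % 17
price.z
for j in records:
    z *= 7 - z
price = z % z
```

Transformed code:
length = 27
y = y - y % 1
if price >= j > price:
    j = j + 38
    j = (37 - 25) % length[records]
elif 31 < 6:
    j = price
else:
    j = 10 * records - (30 - y)
length = length - (length - j)
if j <= price == records:
    y = length * price[price]
y = 2 % 17
price.z
for j in records:
    length = length * (7 - length)
price = length % length

length = length - (length - j)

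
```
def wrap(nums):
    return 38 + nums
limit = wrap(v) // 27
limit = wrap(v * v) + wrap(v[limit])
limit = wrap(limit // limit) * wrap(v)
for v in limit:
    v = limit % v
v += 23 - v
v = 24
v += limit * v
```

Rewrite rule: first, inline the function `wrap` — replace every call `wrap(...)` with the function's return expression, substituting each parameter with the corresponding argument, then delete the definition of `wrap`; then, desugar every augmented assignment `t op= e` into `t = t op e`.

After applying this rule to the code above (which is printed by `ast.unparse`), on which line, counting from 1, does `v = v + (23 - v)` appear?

Transformed code:
limit = (38 + v) // 27
limit = 38 + v * v + (38 + v[limit])
limit = (38 + limit // limit) * (38 + v)
for v in limit:
    v = limit % v
v = v + (23 - v)
v = 24
v = v + limit * v

6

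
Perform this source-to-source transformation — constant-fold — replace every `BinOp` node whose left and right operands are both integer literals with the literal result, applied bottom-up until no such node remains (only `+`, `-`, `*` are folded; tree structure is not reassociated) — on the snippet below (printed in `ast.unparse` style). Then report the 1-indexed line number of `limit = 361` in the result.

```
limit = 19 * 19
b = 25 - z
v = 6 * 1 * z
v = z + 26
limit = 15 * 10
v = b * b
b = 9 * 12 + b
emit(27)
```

Transformed code:
limit = 361
b = 25 - z
v = 6 * z
v = z + 26
limit = 150
v = b * b
b = 108 + b
emit(27)

1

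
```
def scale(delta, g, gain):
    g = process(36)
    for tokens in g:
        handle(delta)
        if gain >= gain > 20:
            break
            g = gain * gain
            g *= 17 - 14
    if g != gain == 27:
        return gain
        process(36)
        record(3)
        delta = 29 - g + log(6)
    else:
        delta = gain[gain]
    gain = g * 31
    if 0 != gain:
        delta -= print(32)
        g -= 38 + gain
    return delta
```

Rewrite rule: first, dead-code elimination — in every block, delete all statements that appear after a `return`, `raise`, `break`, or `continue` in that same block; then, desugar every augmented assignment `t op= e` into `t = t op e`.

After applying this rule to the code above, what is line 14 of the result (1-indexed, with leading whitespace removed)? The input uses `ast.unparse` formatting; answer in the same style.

g = g - (38 + gain)

Transformed code:
def scale(delta, g, gain):
    g = process(36)
    for tokens in g:
        handle(delta)
        if gain >= gain > 20:
            break
    if g != gain == 27:
        return gain
    else:
        delta = gain[gain]
    gain = g * 31
    if 0 != gain:
        delta = delta - print(32)
        g = g - (38 + gain)
    return delta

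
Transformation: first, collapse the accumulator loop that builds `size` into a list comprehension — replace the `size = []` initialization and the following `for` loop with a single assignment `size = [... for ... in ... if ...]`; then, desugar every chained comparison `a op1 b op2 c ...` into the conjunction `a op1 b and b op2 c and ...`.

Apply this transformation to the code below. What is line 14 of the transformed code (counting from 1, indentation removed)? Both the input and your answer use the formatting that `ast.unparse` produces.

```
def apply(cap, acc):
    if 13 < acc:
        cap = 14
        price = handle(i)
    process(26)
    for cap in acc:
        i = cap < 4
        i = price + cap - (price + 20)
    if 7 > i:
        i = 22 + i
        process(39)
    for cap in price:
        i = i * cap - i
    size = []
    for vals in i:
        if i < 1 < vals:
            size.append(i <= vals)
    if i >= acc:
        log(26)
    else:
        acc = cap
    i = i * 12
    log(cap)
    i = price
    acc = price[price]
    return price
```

Transformed code:
def apply(cap, acc):
    if 13 < acc:
        cap = 14
        price = handle(i)
    process(26)
    for cap in acc:
        i = cap < 4
        i = price + cap - (price + 20)
    if 7 > i:
        i = 22 + i
        process(39)
    for cap in price:
        i = i * cap - i
    size = [i <= vals for vals in i if i < 1 and 1 < vals]
    if i >= acc:
        log(26)
    else:
        acc = cap
    i = i * 12
    log(cap)
    i = price
    acc = price[price]
    return price

size = [i <= vals for vals in i if i < 1 and 1 < vals]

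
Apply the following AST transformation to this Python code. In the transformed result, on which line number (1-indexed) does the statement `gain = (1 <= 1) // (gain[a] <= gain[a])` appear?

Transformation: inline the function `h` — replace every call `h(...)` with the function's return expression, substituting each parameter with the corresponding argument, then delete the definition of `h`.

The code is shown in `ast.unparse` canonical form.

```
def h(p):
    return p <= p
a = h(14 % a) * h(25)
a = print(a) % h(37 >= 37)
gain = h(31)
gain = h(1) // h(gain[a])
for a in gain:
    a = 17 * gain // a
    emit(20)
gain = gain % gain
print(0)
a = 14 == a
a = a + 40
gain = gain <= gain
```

4

Transformed code:
a = (14 % a <= 14 % a) * (25 <= 25)
a = print(a) % ((37 >= 37) <= (37 >= 37))
gain = 31 <= 31
gain = (1 <= 1) // (gain[a] <= gain[a])
for a in gain:
    a = 17 * gain // a
    emit(20)
gain = gain % gain
print(0)
a = 14 == a
a = a + 40
gain = gain <= gain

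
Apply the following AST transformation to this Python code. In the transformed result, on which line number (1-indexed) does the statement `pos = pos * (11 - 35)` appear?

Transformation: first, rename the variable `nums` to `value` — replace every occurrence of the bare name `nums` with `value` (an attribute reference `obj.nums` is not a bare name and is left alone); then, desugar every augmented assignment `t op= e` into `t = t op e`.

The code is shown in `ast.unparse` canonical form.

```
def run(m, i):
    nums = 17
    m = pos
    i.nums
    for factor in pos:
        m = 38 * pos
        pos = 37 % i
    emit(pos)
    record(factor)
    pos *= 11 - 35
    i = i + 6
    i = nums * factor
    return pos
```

10

Transformed code:
def run(m, i):
    value = 17
    m = pos
    i.nums
    for factor in pos:
        m = 38 * pos
        pos = 37 % i
    emit(pos)
    record(factor)
    pos = pos * (11 - 35)
    i = i + 6
    i = value * factor
    return pos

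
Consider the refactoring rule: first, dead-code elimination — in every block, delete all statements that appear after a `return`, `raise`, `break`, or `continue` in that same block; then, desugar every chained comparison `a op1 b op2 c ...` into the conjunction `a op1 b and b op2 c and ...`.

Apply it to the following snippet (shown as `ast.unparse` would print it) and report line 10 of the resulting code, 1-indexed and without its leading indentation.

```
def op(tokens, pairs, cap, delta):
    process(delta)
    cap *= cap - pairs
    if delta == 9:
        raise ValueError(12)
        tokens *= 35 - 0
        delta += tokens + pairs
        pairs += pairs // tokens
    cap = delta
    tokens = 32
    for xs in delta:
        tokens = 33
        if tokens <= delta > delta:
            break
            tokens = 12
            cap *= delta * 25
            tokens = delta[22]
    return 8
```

Transformed code:
def op(tokens, pairs, cap, delta):
    process(delta)
    cap *= cap - pairs
    if delta == 9:
        raise ValueError(12)
    cap = delta
    tokens = 32
    for xs in delta:
        tokens = 33
        if tokens <= delta and delta > delta:
            break
    return 8

if tokens <= delta and delta > delta:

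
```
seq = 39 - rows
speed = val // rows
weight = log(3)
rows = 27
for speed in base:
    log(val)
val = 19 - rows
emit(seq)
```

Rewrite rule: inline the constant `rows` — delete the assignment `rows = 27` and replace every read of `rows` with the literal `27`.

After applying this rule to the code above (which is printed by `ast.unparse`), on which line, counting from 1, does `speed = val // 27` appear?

Transformed code:
seq = 39 - 27
speed = val // 27
weight = log(3)
for speed in base:
    log(val)
val = 19 - 27
emit(seq)

2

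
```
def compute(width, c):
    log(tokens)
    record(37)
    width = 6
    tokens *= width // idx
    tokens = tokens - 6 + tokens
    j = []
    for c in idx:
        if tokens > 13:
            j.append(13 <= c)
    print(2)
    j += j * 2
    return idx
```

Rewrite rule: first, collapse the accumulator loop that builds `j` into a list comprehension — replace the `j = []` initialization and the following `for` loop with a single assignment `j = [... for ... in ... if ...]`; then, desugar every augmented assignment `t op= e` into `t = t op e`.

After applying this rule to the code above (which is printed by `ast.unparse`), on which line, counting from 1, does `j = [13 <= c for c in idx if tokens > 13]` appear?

7

Transformed code:
def compute(width, c):
    log(tokens)
    record(37)
    width = 6
    tokens = tokens * (width // idx)
    tokens = tokens - 6 + tokens
    j = [13 <= c for c in idx if tokens > 13]
    print(2)
    j = j + j * 2
    return idx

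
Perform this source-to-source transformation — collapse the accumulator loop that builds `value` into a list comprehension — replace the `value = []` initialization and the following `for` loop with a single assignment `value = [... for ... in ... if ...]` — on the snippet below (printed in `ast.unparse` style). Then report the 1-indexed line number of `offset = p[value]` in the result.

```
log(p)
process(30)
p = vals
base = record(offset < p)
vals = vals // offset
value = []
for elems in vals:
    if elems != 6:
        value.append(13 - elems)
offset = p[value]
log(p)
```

7

Transformed code:
log(p)
process(30)
p = vals
base = record(offset < p)
vals = vals // offset
value = [13 - elems for elems in vals if elems != 6]
offset = p[value]
log(p)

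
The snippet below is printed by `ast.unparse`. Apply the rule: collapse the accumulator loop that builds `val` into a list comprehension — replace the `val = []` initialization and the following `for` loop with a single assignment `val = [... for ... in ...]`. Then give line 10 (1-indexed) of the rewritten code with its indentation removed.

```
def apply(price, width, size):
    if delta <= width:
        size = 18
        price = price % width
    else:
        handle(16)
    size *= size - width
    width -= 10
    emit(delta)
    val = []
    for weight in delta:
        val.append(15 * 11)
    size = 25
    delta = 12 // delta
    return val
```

Transformed code:
def apply(price, width, size):
    if delta <= width:
        size = 18
        price = price % width
    else:
        handle(16)
    size *= size - width
    width -= 10
    emit(delta)
    val = [15 * 11 for weight in delta]
    size = 25
    delta = 12 // delta
    return val

val = [15 * 11 for weight in delta]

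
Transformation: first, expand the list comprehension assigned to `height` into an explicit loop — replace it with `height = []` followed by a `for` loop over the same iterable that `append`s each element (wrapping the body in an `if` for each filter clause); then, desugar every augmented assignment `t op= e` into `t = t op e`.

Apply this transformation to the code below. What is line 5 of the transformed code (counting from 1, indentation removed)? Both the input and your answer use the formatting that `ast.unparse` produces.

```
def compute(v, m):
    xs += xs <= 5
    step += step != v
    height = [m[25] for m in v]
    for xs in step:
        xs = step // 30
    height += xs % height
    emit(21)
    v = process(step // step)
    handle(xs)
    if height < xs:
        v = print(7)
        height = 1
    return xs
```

Transformed code:
def compute(v, m):
    xs = xs + (xs <= 5)
    step = step + (step != v)
    height = []
    for m in v:
        height.append(m[25])
    for xs in step:
        xs = step // 30
    height = height + xs % height
    emit(21)
    v = process(step // step)
    handle(xs)
    if height < xs:
        v = print(7)
        height = 1
    return xs

for m in v:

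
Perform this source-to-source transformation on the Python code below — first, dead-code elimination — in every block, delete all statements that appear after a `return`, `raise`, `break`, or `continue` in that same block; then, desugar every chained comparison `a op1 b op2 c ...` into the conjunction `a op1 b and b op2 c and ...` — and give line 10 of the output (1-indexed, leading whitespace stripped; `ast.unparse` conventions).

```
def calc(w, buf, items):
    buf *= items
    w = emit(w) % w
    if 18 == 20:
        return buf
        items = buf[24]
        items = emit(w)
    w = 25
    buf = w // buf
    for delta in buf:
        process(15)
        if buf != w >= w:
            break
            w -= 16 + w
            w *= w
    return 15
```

Transformed code:
def calc(w, buf, items):
    buf *= items
    w = emit(w) % w
    if 18 == 20:
        return buf
    w = 25
    buf = w // buf
    for delta in buf:
        process(15)
        if buf != w and w >= w:
            break
    return 15

if buf != w and w >= w:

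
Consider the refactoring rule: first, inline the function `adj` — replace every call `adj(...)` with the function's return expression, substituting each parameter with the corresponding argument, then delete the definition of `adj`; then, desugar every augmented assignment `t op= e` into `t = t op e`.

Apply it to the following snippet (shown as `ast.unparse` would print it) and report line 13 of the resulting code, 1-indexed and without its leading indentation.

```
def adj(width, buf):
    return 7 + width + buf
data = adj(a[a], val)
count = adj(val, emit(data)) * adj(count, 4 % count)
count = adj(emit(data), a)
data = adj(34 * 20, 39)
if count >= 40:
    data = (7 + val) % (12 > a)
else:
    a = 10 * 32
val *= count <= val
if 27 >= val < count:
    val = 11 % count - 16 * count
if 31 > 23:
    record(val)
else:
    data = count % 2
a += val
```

record(val)

Transformed code:
data = 7 + a[a] + val
count = (7 + val + emit(data)) * (7 + count + 4 % count)
count = 7 + emit(data) + a
data = 7 + 34 * 20 + 39
if count >= 40:
    data = (7 + val) % (12 > a)
else:
    a = 10 * 32
val = val * (count <= val)
if 27 >= val < count:
    val = 11 % count - 16 * count
if 31 > 23:
    record(val)
else:
    data = count % 2
a = a + val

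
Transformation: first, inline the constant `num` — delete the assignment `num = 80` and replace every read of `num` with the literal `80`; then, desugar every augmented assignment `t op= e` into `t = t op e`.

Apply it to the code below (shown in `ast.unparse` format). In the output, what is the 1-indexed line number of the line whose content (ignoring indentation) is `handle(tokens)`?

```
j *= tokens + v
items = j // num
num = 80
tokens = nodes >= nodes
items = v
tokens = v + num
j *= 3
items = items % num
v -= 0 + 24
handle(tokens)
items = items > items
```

9

Transformed code:
j = j * (tokens + v)
items = j // 80
tokens = nodes >= nodes
items = v
tokens = v + 80
j = j * 3
items = items % 80
v = v - (0 + 24)
handle(tokens)
items = items > items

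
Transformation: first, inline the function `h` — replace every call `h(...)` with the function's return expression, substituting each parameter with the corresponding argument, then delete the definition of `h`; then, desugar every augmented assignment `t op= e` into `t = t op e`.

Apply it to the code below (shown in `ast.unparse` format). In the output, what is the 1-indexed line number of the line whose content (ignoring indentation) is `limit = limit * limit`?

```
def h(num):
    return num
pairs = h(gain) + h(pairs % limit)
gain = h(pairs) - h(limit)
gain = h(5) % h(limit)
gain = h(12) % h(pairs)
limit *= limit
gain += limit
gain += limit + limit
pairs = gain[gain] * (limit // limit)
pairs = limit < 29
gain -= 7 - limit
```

Transformed code:
pairs = gain + pairs % limit
gain = pairs - limit
gain = 5 % limit
gain = 12 % pairs
limit = limit * limit
gain = gain + limit
gain = gain + (limit + limit)
pairs = gain[gain] * (limit // limit)
pairs = limit < 29
gain = gain - (7 - limit)

5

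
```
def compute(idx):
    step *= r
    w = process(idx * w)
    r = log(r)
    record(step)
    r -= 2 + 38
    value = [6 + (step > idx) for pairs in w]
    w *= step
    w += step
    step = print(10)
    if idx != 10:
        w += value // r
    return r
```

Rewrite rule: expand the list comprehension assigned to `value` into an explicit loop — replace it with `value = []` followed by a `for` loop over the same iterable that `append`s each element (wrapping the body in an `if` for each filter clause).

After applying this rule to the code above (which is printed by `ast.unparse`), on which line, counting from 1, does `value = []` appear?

Transformed code:
def compute(idx):
    step *= r
    w = process(idx * w)
    r = log(r)
    record(step)
    r -= 2 + 38
    value = []
    for pairs in w:
        value.append(6 + (step > idx))
    w *= step
    w += step
    step = print(10)
    if idx != 10:
        w += value // r
    return r

7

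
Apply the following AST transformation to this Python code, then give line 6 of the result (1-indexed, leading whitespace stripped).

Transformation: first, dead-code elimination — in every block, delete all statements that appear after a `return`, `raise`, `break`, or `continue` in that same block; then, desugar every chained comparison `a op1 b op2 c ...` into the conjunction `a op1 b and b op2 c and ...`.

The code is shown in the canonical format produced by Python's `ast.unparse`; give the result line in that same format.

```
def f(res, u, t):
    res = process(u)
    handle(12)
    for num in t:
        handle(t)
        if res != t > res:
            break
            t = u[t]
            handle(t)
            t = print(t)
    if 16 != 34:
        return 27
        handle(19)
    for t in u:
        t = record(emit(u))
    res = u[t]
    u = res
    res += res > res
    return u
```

Transformed code:
def f(res, u, t):
    res = process(u)
    handle(12)
    for num in t:
        handle(t)
        if res != t and t > res:
            break
    if 16 != 34:
        return 27
    for t in u:
        t = record(emit(u))
    res = u[t]
    u = res
    res += res > res
    return u

if res != t and t > res:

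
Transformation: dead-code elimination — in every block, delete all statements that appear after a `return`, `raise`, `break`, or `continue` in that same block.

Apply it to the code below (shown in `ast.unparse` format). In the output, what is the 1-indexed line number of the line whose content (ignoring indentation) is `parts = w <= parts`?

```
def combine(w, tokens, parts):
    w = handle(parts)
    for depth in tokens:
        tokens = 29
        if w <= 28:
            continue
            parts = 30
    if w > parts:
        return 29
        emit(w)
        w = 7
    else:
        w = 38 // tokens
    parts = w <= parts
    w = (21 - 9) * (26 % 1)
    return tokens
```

11

Transformed code:
def combine(w, tokens, parts):
    w = handle(parts)
    for depth in tokens:
        tokens = 29
        if w <= 28:
            continue
    if w > parts:
        return 29
    else:
        w = 38 // tokens
    parts = w <= parts
    w = (21 - 9) * (26 % 1)
    return tokens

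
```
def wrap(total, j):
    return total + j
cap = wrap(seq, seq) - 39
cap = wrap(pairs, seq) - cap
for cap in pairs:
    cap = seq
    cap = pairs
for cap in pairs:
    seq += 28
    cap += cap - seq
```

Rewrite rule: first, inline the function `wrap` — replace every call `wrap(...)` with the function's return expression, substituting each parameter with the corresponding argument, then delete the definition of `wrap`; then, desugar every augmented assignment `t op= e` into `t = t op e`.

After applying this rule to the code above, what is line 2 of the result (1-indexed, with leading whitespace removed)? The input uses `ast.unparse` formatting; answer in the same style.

Transformed code:
cap = seq + seq - 39
cap = pairs + seq - cap
for cap in pairs:
    cap = seq
    cap = pairs
for cap in pairs:
    seq = seq + 28
    cap = cap + (cap - seq)

cap = pairs + seq - cap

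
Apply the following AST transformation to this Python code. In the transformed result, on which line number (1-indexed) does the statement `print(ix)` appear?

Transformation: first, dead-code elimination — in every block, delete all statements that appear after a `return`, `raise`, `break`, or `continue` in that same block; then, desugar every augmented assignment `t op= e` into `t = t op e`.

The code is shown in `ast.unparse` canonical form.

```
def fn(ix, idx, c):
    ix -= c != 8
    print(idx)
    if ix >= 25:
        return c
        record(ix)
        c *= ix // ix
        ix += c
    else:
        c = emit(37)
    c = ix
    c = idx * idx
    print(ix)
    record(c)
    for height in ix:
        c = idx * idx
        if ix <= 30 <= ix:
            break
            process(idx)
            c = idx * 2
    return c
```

10

Transformed code:
def fn(ix, idx, c):
    ix = ix - (c != 8)
    print(idx)
    if ix >= 25:
        return c
    else:
        c = emit(37)
    c = ix
    c = idx * idx
    print(ix)
    record(c)
    for height in ix:
        c = idx * idx
        if ix <= 30 <= ix:
            break
    return c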